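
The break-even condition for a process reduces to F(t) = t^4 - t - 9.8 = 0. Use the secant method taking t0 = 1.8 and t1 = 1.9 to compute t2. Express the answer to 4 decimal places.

1.8453

F(1.8) = -1.102400, F(1.9) = 1.332100
t2 = 1.900000 − 1.332100·(1.900000 − 1.800000) / (1.332100 − (-1.102400)) = 1.900000 − (0.133210)/(2.434500) = 1.845282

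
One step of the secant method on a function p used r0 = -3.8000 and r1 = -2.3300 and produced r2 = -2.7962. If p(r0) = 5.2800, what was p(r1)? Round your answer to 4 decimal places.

The secant line through (-3.8000, 5.2800) and (-2.3300, p(r1)) crosses zero at r2 = -2.7962.
So (-3.8000, 5.2800), (-2.3300, p(r1)), (-2.7962, 0) are collinear:
p(r1) = 5.2800 · (-2.3300 − (-2.7962)) / (-3.8000 − (-2.7962)) = 5.2800 · (0.466200)/(-1.003800) = -2.452218

-2.4522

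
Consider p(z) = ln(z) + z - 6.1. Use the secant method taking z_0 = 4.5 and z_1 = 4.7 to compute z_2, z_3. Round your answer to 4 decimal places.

4.5788, 4.5786

p(4.5) = -0.095923, p(4.7) = 0.147563
z_2 = 4.700000 − 0.147563·(4.700000 − 4.500000) / (0.147563 − (-0.095923)) = 4.700000 − (0.029513)/(0.243485) = 4.578791
p(4.578791) = 0.000226
z_3 = 4.578791 − 0.000226·(4.578791 − 4.700000) / (0.000226 − 0.147563) = 4.578791 − (-0.000027)/(-0.147336) = 4.578605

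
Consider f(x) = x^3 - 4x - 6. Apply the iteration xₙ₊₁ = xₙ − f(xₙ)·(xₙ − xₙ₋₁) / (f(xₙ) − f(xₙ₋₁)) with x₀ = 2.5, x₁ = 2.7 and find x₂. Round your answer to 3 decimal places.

2.523

f(2.5) = -0.37500, f(2.7) = 2.88300
x₂ = 2.70000 − 2.88300·(2.70000 − 2.50000) / (2.88300 − (-0.37500)) = 2.70000 − (0.57660)/(3.25800) = 2.52302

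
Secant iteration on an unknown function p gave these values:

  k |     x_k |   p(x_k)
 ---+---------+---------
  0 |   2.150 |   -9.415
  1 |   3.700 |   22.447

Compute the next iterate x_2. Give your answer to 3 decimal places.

x_2 = 3.700 − 22.447·(3.700 − 2.150) / (22.447 − (-9.415))
   = 3.700 − (34.79285)/(31.86200) = 2.60801

2.608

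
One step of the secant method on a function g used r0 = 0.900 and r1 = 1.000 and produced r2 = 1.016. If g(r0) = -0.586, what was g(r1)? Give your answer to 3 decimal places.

-0.081

The secant line through (0.900, -0.586) and (1.000, g(r1)) crosses zero at r2 = 1.016.
So (0.900, -0.586), (1.000, g(r1)), (1.016, 0) are collinear:
g(r1) = -0.586 · (1.000 − 1.016) / (0.900 − 1.016) = -0.586 · (-0.01600)/(-0.11600) = -0.08083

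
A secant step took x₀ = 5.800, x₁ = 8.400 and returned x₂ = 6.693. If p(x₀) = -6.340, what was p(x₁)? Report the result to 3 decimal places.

12.119

The secant line through (5.800, -6.340) and (8.400, p(x₁)) crosses zero at x₂ = 6.693.
So (5.800, -6.340), (8.400, p(x₁)), (6.693, 0) are collinear:
p(x₁) = -6.340 · (8.400 − 6.693) / (5.800 − 6.693) = -6.340 · (1.70700)/(-0.89300) = 12.11913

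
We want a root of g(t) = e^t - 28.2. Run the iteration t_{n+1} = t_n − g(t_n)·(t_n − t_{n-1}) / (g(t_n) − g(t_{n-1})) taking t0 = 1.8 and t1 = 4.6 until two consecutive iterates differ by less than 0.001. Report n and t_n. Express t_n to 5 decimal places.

n = 8, t_n = 3.33932

g(1.8) = -22.1503525, g(4.6) = 71.2843156
t2 = 4.6000000 − 71.2843156·(2.8000000)/(93.4346682) = 2.4637899;  |Δ| = 2.1362101
g(2.4637899) = -16.4507445
t3 = 2.4637899 − (-16.4507445)·(-2.1362101)/(-87.7350601) = 2.8643395;  |Δ| = 0.4005496
g(2.8643395) = -10.6625338
t4 = 2.8643395 − (-10.6625338)·(0.4005496)/(5.7882107) = 3.6021969;  |Δ| = 0.7378574
g(3.6021969) = 8.4787260
t5 = 3.6021969 − 8.4787260·(0.7378574)/(19.1412598) = 3.2753589;  |Δ| = 0.3268380
g(3.2753589) = -1.7472814
t6 = 3.2753589 − (-1.7472814)·(-0.3268380)/(-10.2260075) = 3.3312046;  |Δ| = 0.0558456
g(3.3312046) = -0.2279842
t7 = 3.3312046 − (-0.2279842)·(0.0558456)/(1.5192972) = 3.3395847;  |Δ| = 0.0083801
g(3.3395847) = 0.0074102
t8 = 3.3395847 − 0.0074102·(0.0083801)/(0.2353944) = 3.3393209;  |Δ| = 0.0002638
|t8 − t7| = 0.0002638 < 0.001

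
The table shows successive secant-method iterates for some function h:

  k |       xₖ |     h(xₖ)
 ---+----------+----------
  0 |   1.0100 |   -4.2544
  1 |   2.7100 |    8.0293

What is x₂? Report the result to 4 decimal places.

1.5988

x₂ = 2.7100 − 8.0293·(2.7100 − 1.0100) / (8.0293 − (-4.2544))
   = 2.7100 − (13.649810)/(12.283700) = 1.598787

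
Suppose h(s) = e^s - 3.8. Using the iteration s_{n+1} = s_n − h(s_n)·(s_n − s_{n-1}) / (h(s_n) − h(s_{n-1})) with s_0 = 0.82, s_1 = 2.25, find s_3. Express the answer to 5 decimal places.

1.25058

h(0.82) = -1.5295002, h(2.25) = 5.6877358
s_2 = 2.2500000 − 5.6877358·(2.2500000 − 0.8200000) / (5.6877358 − (-1.5295002)) = 2.2500000 − (8.1334622)/(7.2172360) = 1.1230503
h(1.1230503) = -0.7257829
s_3 = 1.1230503 − (-0.7257829)·(1.1230503 − 2.2500000) / (-0.7257829 − 5.6877358) = 1.1230503 − (0.8179209)/(-6.4135188) = 1.2505810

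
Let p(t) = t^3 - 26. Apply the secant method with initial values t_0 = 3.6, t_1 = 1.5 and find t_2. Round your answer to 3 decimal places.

2.598

p(3.6) = 20.65600, p(1.5) = -22.62500
t_2 = 1.50000 − (-22.62500)·(1.50000 − 3.60000) / (-22.62500 − 20.65600) = 1.50000 − (47.51250)/(-43.28100) = 2.59777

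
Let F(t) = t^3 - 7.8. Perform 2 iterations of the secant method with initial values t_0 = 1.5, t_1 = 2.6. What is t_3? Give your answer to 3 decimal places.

1.946

F(1.5) = -4.42500, F(2.6) = 9.77600
t_2 = 2.60000 − 9.77600·(2.60000 − 1.50000) / (9.77600 − (-4.42500)) = 2.60000 − (10.75360)/(14.20100) = 1.84276
F(1.84276) = -1.54245
t_3 = 1.84276 − (-1.54245)·(1.84276 − 2.60000) / (-1.54245 − 9.77600) = 1.84276 − (1.16801)/(-11.31845) = 1.94595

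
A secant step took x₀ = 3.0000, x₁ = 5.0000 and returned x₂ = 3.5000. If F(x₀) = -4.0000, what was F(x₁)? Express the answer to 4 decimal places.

12.0000

The secant line through (3.0000, -4.0000) and (5.0000, F(x₁)) crosses zero at x₂ = 3.5000.
So (3.0000, -4.0000), (5.0000, F(x₁)), (3.5000, 0) are collinear:
F(x₁) = -4.0000 · (5.0000 − 3.5000) / (3.0000 − 3.5000) = -4.0000 · (1.500000)/(-0.500000) = 12.000000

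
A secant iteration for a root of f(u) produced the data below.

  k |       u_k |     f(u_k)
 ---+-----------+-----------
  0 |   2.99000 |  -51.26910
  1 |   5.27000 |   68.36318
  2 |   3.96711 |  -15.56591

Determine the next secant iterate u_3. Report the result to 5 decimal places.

u_3 = 3.96711 − (-15.56591)·(3.96711 − 5.27000) / (-15.56591 − 68.36318)
   = 3.96711 − (20.2806685)/(-83.9290900) = 4.2087505

4.20875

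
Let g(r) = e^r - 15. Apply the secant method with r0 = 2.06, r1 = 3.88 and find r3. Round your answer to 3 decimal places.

2.548

g(2.06) = -7.15403, g(3.88) = 33.42422
r2 = 3.88000 − 33.42422·(3.88000 − 2.06000) / (33.42422 − (-7.15403)) = 3.88000 − (60.83207)/(40.57825) = 2.38087
g(2.38087) = -4.18569
r3 = 2.38087 − (-4.18569)·(2.38087 − 3.88000) / (-4.18569 − 33.42422) = 2.38087 − (6.27490)/(-37.60991) = 2.54771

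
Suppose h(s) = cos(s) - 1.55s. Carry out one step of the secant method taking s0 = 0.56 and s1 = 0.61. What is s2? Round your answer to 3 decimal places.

0.550

h(0.56) = -0.02074, h(0.61) = -0.12585
s2 = 0.61000 − (-0.12585)·(0.61000 − 0.56000) / (-0.12585 − (-0.02074)) = 0.61000 − (-0.00629)/(-0.10511) = 0.55013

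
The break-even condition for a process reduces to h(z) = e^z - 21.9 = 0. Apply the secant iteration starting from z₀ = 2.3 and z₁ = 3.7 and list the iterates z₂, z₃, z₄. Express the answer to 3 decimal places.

2.848, 3.019, 3.095

h(2.3) = -11.92582, h(3.7) = 18.54730
z₂ = 3.70000 − 18.54730·(3.70000 − 2.30000) / (18.54730 − (-11.92582)) = 3.70000 − (25.96623)/(30.47312) = 2.84790
h(2.84790) = -4.64853
z₃ = 2.84790 − (-4.64853)·(2.84790 − 3.70000) / (-4.64853 − 18.54730) = 2.84790 − (3.96102)/(-23.19583) = 3.01866
h(3.01866) = -1.43611
z₄ = 3.01866 − (-1.43611)·(3.01866 − 2.84790) / (-1.43611 − (-4.64853)) = 3.01866 − (-0.24524)/(3.21242) = 3.09500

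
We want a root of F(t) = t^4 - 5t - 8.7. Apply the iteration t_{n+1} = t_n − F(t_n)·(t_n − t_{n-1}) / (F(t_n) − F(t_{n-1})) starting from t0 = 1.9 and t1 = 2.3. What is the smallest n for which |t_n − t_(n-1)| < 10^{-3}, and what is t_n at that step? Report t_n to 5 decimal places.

F(1.9) = -5.1679000, F(2.3) = 7.7841000
t2 = 2.3000000 − 7.7841000·(0.4000000)/(12.9520000) = 2.0596016;  |Δ| = 0.2403984
F(2.0596016) = -1.0037938
t3 = 2.0596016 − (-1.0037938)·(-0.2403984)/(-8.7878938) = 2.0870610;  |Δ| = 0.0274594
F(2.0870610) = -0.1621050
t4 = 2.0870610 − (-0.1621050)·(0.0274594)/(0.8416888) = 2.0923496;  |Δ| = 0.0052885
F(2.0923496) = 0.0044943
t5 = 2.0923496 − 0.0044943·(0.0052885)/(0.1665993) = 2.0922069;  |Δ| = 0.0001427
|t5 − t4| = 0.0001427 < 10^{-3}

n = 5, t_n = 2.09221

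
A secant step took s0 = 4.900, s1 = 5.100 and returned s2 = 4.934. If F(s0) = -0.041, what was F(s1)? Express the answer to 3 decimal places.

The secant line through (4.900, -0.041) and (5.100, F(s1)) crosses zero at s2 = 4.934.
So (4.900, -0.041), (5.100, F(s1)), (4.934, 0) are collinear:
F(s1) = -0.041 · (5.100 − 4.934) / (4.900 − 4.934) = -0.041 · (0.16600)/(-0.03400) = 0.20018

0.200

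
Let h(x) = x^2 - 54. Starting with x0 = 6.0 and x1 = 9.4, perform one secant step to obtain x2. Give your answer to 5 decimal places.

h(6.0) = -18.0000000, h(9.4) = 34.3600000
x2 = 9.4000000 − 34.3600000·(9.4000000 − 6.0000000) / (34.3600000 − (-18.0000000)) = 9.4000000 − (116.8240000)/(52.3600000) = 7.1688312

7.16883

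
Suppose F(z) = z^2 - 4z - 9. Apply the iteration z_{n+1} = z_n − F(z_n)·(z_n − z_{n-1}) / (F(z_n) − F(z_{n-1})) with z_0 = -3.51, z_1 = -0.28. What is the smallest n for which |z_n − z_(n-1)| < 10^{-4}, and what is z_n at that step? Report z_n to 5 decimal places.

n = 6, z_n = -1.60555

F(-3.51) = 17.3601000, F(-0.28) = -7.8016000
z_2 = -0.2800000 − (-7.8016000)·(3.2300000)/(-25.1617000) = -1.2814891;  |Δ| = 1.0014891
F(-1.2814891) = -2.2318294
z_3 = -1.2814891 − (-2.2318294)·(-1.0014891)/(5.5697706) = -1.6827898;  |Δ| = 0.4013007
F(-1.6827898) = 0.5629405
z_4 = -1.6827898 − 0.5629405·(-0.4013007)/(2.7947699) = -1.6019572;  |Δ| = 0.0808326
F(-1.6019572) = -0.0259043
z_5 = -1.6019572 − (-0.0259043)·(0.0808326)/(-0.5888447) = -1.6055132;  |Δ| = 0.0035560
F(-1.6055132) = -0.0002748
z_6 = -1.6055132 − (-0.0002748)·(-0.0035560)/(0.0256295) = -1.6055513;  |Δ| = 0.0000381
|z_6 − z_5| = 0.0000381 < 10^{-4}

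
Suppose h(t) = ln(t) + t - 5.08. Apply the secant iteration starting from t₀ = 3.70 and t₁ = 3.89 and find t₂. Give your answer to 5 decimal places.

3.75672

h(3.70) = -0.0716672, h(3.89) = 0.1684092
t₂ = 3.8900000 − 0.1684092·(3.8900000 − 3.7000000) / (0.1684092 − (-0.0716672)) = 3.8900000 − (0.0319977)/(0.2400763) = 3.7567185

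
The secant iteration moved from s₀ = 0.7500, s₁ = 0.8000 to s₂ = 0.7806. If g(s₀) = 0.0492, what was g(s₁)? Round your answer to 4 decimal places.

The secant line through (0.7500, 0.0492) and (0.8000, g(s₁)) crosses zero at s₂ = 0.7806.
So (0.7500, 0.0492), (0.8000, g(s₁)), (0.7806, 0) are collinear:
g(s₁) = 0.0492 · (0.8000 − 0.7806) / (0.7500 − 0.7806) = 0.0492 · (0.019400)/(-0.030600) = -0.031192

-0.0312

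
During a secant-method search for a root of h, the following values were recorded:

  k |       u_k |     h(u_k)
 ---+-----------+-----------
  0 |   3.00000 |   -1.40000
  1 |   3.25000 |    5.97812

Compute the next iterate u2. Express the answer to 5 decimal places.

u2 = 3.25000 − 5.97812·(3.25000 − 3.00000) / (5.97812 − (-1.40000))
   = 3.25000 − (1.4945300)/(7.3781200) = 3.0474376

3.04744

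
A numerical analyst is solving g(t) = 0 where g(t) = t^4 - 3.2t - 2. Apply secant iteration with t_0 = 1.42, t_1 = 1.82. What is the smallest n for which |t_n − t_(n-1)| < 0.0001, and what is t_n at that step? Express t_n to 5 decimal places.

n = 6, t_n = 1.64097

g(1.42) = -2.4781310, g(1.82) = 3.1479938
t_2 = 1.8200000 − 3.1479938·(0.4000000)/(5.6261248) = 1.5961874;  |Δ| = 0.2238126
g(1.5961874) = -0.6164421
t_3 = 1.5961874 − (-0.6164421)·(-0.2238126)/(-3.7644359) = 1.6328377;  |Δ| = 0.0366502
g(1.6328377) = -0.1166775
t_4 = 1.6328377 − (-0.1166775)·(0.0366502)/(0.4997646) = 1.6413942;  |Δ| = 0.0085565
g(1.6413942) = 0.0061173
t_5 = 1.6413942 − 0.0061173·(0.0085565)/(0.1227948) = 1.6409680;  |Δ| = 0.0004263
g(1.6409680) = -0.0000558
t_6 = 1.6409680 − (-0.0000558)·(-0.0004263)/(-0.0061731) = 1.6409718;  |Δ| = 0.0000039
|t_6 − t_5| = 0.0000039 < 0.0001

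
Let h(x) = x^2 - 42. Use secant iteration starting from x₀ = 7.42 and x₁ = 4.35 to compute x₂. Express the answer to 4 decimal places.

6.3107

h(7.42) = 13.056400, h(4.35) = -23.077500
x₂ = 4.350000 − (-23.077500)·(4.350000 − 7.420000) / (-23.077500 − 13.056400) = 4.350000 − (70.847925)/(-36.133900) = 6.310705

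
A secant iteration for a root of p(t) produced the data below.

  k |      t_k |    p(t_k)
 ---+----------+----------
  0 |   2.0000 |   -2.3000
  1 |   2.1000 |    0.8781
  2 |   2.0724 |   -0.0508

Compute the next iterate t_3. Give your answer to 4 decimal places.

2.0739

t_3 = 2.0724 − (-0.0508)·(2.0724 − 2.1000) / (-0.0508 − 0.8781)
   = 2.0724 − (0.001402)/(-0.928900) = 2.073909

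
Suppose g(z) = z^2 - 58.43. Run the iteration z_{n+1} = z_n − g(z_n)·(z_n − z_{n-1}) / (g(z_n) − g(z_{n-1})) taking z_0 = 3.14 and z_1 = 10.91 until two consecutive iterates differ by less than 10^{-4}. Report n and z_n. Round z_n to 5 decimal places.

n = 7, z_n = 7.64395

g(3.14) = -48.5704000, g(10.91) = 60.5981000
z_2 = 10.9100000 − 60.5981000·(7.7700000)/(109.1685000) = 6.5969680;  |Δ| = 4.3130320
g(6.5969680) = -14.9100136
z_3 = 6.5969680 − (-14.9100136)·(-4.3130320)/(-75.5081136) = 7.4486296;  |Δ| = 0.8516617
g(7.4486296) = -2.9479165
z_4 = 7.4486296 − (-2.9479165)·(0.8516617)/(11.9620971) = 7.6585115;  |Δ| = 0.2098819
g(7.6585115) = 0.2227988
z_5 = 7.6585115 − 0.2227988·(0.2098819)/(3.1707152) = 7.6437636;  |Δ| = 0.0147479
g(7.6437636) = -0.0028778
z_6 = 7.6437636 − (-0.0028778)·(-0.0147479)/(-0.2256766) = 7.6439517;  |Δ| = 0.0001881
g(7.6439517) = -0.0000027
z_7 = 7.6439517 − (-0.0000027)·(0.0001881)/(0.0028751) = 7.6439519;  |Δ| = 0.0000002
|z_7 − z_6| = 0.0000002 < 10^{-4}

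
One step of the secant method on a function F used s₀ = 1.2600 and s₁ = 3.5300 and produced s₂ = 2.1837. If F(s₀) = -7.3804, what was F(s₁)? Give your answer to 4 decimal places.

10.7570

The secant line through (1.2600, -7.3804) and (3.5300, F(s₁)) crosses zero at s₂ = 2.1837.
So (1.2600, -7.3804), (3.5300, F(s₁)), (2.1837, 0) are collinear:
F(s₁) = -7.3804 · (3.5300 − 2.1837) / (1.2600 − 2.1837) = -7.3804 · (1.346300)/(-0.923700) = 10.756991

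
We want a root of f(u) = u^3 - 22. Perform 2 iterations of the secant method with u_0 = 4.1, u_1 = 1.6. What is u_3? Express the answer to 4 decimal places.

3.1608

f(4.1) = 46.921000, f(1.6) = -17.904000
u_2 = 1.600000 − (-17.904000)·(1.600000 − 4.100000) / (-17.904000 − 46.921000) = 1.600000 − (44.760000)/(-64.825000) = 2.290474
f(2.290474) = -9.983547
u_3 = 2.290474 − (-9.983547)·(2.290474 − 1.600000) / (-9.983547 − (-17.904000)) = 2.290474 − (-6.893383)/(7.920453) = 3.160801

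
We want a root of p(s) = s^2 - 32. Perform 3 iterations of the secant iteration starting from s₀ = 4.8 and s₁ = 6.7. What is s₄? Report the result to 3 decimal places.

5.657

p(4.8) = -8.96000, p(6.7) = 12.89000
s₂ = 6.70000 − 12.89000·(6.70000 − 4.80000) / (12.89000 − (-8.96000)) = 6.70000 − (24.49100)/(21.85000) = 5.57913
p(5.57913) = -0.87330
s₃ = 5.57913 − (-0.87330)·(5.57913 − 6.70000) / (-0.87330 − 12.89000) = 5.57913 − (0.97886)/(-13.76330) = 5.65025
p(5.65025) = -0.07466
s₄ = 5.65025 − (-0.07466)·(5.65025 − 5.57913) / (-0.07466 − (-0.87330)) = 5.65025 − (-0.00531)/(0.79864) = 5.65690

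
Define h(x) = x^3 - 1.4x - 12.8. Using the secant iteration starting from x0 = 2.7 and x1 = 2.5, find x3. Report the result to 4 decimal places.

h(2.7) = 3.103000, h(2.5) = -0.675000
x2 = 2.500000 − (-0.675000)·(2.500000 − 2.700000) / (-0.675000 − 3.103000) = 2.500000 − (0.135000)/(-3.778000) = 2.535733
h(2.535733) = -0.045407
x3 = 2.535733 − (-0.045407)·(2.535733 − 2.500000) / (-0.045407 − (-0.675000)) = 2.535733 − (-0.001623)/(0.629593) = 2.538310

2.5383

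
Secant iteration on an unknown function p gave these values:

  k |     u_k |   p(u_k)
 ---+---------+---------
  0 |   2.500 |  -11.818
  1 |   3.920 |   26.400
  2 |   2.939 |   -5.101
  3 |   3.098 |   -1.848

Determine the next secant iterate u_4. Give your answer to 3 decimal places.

3.188

u_4 = 3.098 − (-1.848)·(3.098 − 2.939) / (-1.848 − (-5.101))
   = 3.098 − (-0.29383)/(3.25300) = 3.18833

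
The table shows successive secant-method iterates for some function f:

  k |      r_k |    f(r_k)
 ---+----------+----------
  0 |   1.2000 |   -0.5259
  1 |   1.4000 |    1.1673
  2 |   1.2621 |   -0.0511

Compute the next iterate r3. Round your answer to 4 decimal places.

r3 = 1.2621 − (-0.0511)·(1.2621 − 1.4000) / (-0.0511 − 1.1673)
   = 1.2621 − (0.007047)/(-1.218400) = 1.267884

1.2679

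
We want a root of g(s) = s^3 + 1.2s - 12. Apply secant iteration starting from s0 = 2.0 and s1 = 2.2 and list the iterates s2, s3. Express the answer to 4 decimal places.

2.1108, 2.1149

g(2.0) = -1.600000, g(2.2) = 1.288000
s2 = 2.200000 − 1.288000·(2.200000 − 2.000000) / (1.288000 − (-1.600000)) = 2.200000 − (0.257600)/(2.888000) = 2.110803
g(2.110803) = -0.062371
s3 = 2.110803 − (-0.062371)·(2.110803 − 2.200000) / (-0.062371 − 1.288000) = 2.110803 − (0.005563)/(-1.350371) = 2.114923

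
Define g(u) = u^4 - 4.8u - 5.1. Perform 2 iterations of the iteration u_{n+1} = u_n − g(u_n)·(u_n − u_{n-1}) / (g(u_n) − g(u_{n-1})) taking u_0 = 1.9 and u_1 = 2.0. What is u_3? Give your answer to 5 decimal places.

1.94994

g(1.9) = -1.1879000, g(2.0) = 1.3000000
u_2 = 2.0000000 − 1.3000000·(2.0000000 − 1.9000000) / (1.3000000 − (-1.1879000)) = 2.0000000 − (0.1300000)/(2.4879000) = 1.9477471
g(1.9477471) = -0.0568841
u_3 = 1.9477471 − (-0.0568841)·(1.9477471 − 2.0000000) / (-0.0568841 − 1.3000000) = 1.9477471 − (0.0029724)/(-1.3568841) = 1.9499377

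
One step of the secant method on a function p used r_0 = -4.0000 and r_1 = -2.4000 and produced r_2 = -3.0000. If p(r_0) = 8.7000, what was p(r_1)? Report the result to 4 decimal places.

-5.2200

The secant line through (-4.0000, 8.7000) and (-2.4000, p(r_1)) crosses zero at r_2 = -3.0000.
So (-4.0000, 8.7000), (-2.4000, p(r_1)), (-3.0000, 0) are collinear:
p(r_1) = 8.7000 · (-2.4000 − (-3.0000)) / (-4.0000 − (-3.0000)) = 8.7000 · (0.600000)/(-1.000000) = -5.220000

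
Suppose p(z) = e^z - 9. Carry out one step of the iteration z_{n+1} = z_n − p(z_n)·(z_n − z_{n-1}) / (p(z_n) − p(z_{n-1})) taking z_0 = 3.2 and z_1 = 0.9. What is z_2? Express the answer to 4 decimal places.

1.5815

p(3.2) = 15.532530, p(0.9) = -6.540397
z_2 = 0.900000 − (-6.540397)·(0.900000 − 3.200000) / (-6.540397 − 15.532530) = 0.900000 − (15.042913)/(-22.072927) = 1.581510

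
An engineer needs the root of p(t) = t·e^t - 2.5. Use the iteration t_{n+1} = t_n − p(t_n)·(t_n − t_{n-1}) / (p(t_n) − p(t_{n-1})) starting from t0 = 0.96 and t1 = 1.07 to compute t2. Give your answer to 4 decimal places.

0.9587

p(0.96) = 0.007229, p(1.07) = 0.619456
t2 = 1.070000 − 0.619456·(1.070000 − 0.960000) / (0.619456 − 0.007229) = 1.070000 − (0.068140)/(0.612227) = 0.958701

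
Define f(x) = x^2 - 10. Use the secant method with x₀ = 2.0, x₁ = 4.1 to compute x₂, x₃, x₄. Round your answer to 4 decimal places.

2.9836, 3.1386, 3.1630

f(2.0) = -6.000000, f(4.1) = 6.810000
x₂ = 4.100000 − 6.810000·(4.100000 − 2.000000) / (6.810000 − (-6.000000)) = 4.100000 − (14.301000)/(12.810000) = 2.983607
f(2.983607) = -1.098092
x₃ = 2.983607 − (-1.098092)·(2.983607 − 4.100000) / (-1.098092 − 6.810000) = 2.983607 − (1.225903)/(-7.908092) = 3.138625
f(3.138625) = -0.149031
x₄ = 3.138625 − (-0.149031)·(3.138625 − 2.983607) / (-0.149031 − (-1.098092)) = 3.138625 − (-0.023103)/(0.949061) = 3.162968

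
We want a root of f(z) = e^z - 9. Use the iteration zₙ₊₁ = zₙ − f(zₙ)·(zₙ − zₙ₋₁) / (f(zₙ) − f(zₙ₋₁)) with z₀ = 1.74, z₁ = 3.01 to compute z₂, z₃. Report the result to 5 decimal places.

f(1.74) = -3.3026566, f(3.01) = 11.2873999
z₂ = 3.0100000 − 11.2873999·(3.0100000 − 1.7400000) / (11.2873999 − (-3.3026566)) = 3.0100000 − (14.3349979)/(14.5900565) = 2.0274817
f(2.0274817) = -1.4050643
z₃ = 2.0274817 − (-1.4050643)·(2.0274817 − 3.0100000) / (-1.4050643 − 11.2873999) = 2.0274817 − (1.3805014)/(-12.6924642) = 2.1362471

2.02748, 2.13625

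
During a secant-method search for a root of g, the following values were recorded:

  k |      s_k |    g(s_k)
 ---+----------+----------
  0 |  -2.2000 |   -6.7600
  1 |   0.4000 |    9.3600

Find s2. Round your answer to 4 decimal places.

-1.1097

s2 = 0.4000 − 9.3600·(0.4000 − (-2.2000)) / (9.3600 − (-6.7600))
   = 0.4000 − (24.336000)/(16.120000) = -1.109677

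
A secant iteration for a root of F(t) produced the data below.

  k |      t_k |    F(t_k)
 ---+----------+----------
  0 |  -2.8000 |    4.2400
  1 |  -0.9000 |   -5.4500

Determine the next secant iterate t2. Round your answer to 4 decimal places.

t2 = -0.9000 − (-5.4500)·(-0.9000 − (-2.8000)) / (-5.4500 − 4.2400)
   = -0.9000 − (-10.355000)/(-9.690000) = -1.968627

-1.9686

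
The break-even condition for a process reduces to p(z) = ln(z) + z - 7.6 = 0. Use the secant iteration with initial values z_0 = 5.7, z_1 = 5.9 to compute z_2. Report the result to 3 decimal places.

5.836

p(5.7) = -0.15953, p(5.9) = 0.07495
z_2 = 5.90000 − 0.07495·(5.90000 − 5.70000) / (0.07495 − (-0.15953)) = 5.90000 − (0.01499)/(0.23449) = 5.83607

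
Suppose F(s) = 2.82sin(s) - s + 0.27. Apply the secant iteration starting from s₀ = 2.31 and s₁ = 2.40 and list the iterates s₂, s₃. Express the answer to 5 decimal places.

2.32471, 2.32508

F(2.31) = 0.0439949, F(2.40) = -0.2251938
s₂ = 2.4000000 − (-0.2251938)·(2.4000000 − 2.3100000) / (-0.2251938 − 0.0439949) = 2.4000000 − (-0.0202674)/(-0.2691887) = 2.3247092
F(2.3247092) = 0.0011163
s₃ = 2.3247092 − 0.0011163·(2.3247092 − 2.4000000) / (0.0011163 − (-0.2251938)) = 2.3247092 − (-0.0000841)/(0.2263102) = 2.3250806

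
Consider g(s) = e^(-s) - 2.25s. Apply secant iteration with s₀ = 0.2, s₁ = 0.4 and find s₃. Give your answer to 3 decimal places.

0.322

g(0.2) = 0.36873, g(0.4) = -0.22968
s₂ = 0.40000 − (-0.22968)·(0.40000 − 0.20000) / (-0.22968 − 0.36873) = 0.40000 − (-0.04594)/(-0.59841) = 0.32324
g(0.32324) = -0.00348
s₃ = 0.32324 − (-0.00348)·(0.32324 − 0.40000) / (-0.00348 − (-0.22968)) = 0.32324 − (0.00027)/(0.22620) = 0.32206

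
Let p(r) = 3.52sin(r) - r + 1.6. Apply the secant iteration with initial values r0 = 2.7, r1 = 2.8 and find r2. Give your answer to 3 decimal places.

p(2.7) = 0.40438, p(2.8) = -0.02084
r2 = 2.80000 − (-0.02084)·(2.80000 − 2.70000) / (-0.02084 − 0.40438) = 2.80000 − (-0.00208)/(-0.42522) = 2.79510

2.795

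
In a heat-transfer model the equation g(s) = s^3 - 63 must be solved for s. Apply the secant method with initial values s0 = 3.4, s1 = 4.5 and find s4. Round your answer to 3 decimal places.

3.979

g(3.4) = -23.69600, g(4.5) = 28.12500
s2 = 4.50000 − 28.12500·(4.50000 − 3.40000) / (28.12500 − (-23.69600)) = 4.50000 − (30.93750)/(51.82100) = 3.90299
g(3.90299) = -3.54432
s3 = 3.90299 − (-3.54432)·(3.90299 − 4.50000) / (-3.54432 − 28.12500) = 3.90299 − (2.11599)/(-31.66932) = 3.96981
g(3.96981) = -0.43830
s4 = 3.96981 − (-0.43830)·(3.96981 − 3.90299) / (-0.43830 − (-3.54432)) = 3.96981 − (-0.02929)/(3.10602) = 3.97924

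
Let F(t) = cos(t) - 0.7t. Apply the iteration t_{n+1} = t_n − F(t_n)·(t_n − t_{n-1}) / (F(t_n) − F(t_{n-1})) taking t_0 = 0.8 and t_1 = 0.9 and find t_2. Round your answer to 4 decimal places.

0.8942

F(0.8) = 0.136707, F(0.9) = -0.008390
t_2 = 0.900000 − (-0.008390)·(0.900000 − 0.800000) / (-0.008390 − 0.136707) = 0.900000 − (-0.000839)/(-0.145097) = 0.894218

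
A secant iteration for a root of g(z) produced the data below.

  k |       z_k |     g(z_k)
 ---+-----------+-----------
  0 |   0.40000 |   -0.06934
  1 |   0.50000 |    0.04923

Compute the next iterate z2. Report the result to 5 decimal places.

z2 = 0.50000 − 0.04923·(0.50000 − 0.40000) / (0.04923 − (-0.06934))
   = 0.50000 − (0.0049230)/(0.1185700) = 0.4584802

0.45848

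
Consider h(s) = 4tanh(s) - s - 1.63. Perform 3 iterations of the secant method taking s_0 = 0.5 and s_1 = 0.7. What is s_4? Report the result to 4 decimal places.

0.6461

h(0.5) = -0.281531, h(0.7) = 0.087471
s_2 = 0.700000 − 0.087471·(0.700000 − 0.500000) / (0.087471 − (-0.281531)) = 0.700000 − (0.017494)/(0.369002) = 0.652591
h(0.652591) = 0.011055
s_3 = 0.652591 − 0.011055·(0.652591 − 0.700000) / (0.011055 − 0.087471) = 0.652591 − (-0.000524)/(-0.076416) = 0.645732
h(0.645732) = -0.000573
s_4 = 0.645732 − (-0.000573)·(0.645732 − 0.652591) / (-0.000573 − 0.011055) = 0.645732 − (0.000004)/(-0.011627) = 0.646070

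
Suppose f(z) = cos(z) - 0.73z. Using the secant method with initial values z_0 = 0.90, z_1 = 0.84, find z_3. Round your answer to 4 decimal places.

f(0.90) = -0.035390, f(0.84) = 0.054263
z_2 = 0.840000 − 0.054263·(0.840000 − 0.900000) / (0.054263 − (-0.035390)) = 0.840000 − (-0.003256)/(0.089653) = 0.876315
f(0.876315) = 0.000277
z_3 = 0.876315 − 0.000277·(0.876315 − 0.840000) / (0.000277 − 0.054263) = 0.876315 − (0.000010)/(-0.053986) = 0.876501

0.8765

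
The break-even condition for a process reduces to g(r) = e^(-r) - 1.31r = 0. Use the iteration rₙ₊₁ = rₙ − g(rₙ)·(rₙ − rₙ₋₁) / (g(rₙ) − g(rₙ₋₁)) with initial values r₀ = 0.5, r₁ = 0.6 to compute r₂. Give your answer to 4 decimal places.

g(0.5) = -0.048469, g(0.6) = -0.237188
r₂ = 0.600000 − (-0.237188)·(0.600000 − 0.500000) / (-0.237188 − (-0.048469)) = 0.600000 − (-0.023719)/(-0.188719) = 0.474317

0.4743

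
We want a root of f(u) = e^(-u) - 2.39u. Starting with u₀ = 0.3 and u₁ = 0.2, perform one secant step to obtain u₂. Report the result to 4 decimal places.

f(0.3) = 0.023818, f(0.2) = 0.340731
u₂ = 0.200000 − 0.340731·(0.200000 − 0.300000) / (0.340731 − 0.023818) = 0.200000 − (-0.034073)/(0.316913) = 0.307516

0.3075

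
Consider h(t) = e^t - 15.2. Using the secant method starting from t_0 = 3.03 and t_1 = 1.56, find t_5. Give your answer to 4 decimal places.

h(3.03) = 5.497233, h(1.56) = -10.441179
t_2 = 1.560000 − (-10.441179)·(1.560000 − 3.030000) / (-10.441179 − 5.497233) = 1.560000 − (15.348533)/(-15.938411) = 2.522990
h(2.522990) = -2.734185
t_3 = 2.522990 − (-2.734185)·(2.522990 − 1.560000) / (-2.734185 − (-10.441179)) = 2.522990 − (-2.632993)/(7.706994) = 2.864627
h(2.864627) = 2.342507
t_4 = 2.864627 − 2.342507·(2.864627 − 2.522990) / (2.342507 − (-2.734185)) = 2.864627 − (0.800287)/(5.076692) = 2.706988
h(2.706988) = -0.215932
t_5 = 2.706988 − (-0.215932)·(2.706988 − 2.864627) / (-0.215932 − 2.342507) = 2.706988 − (0.034039)/(-2.558439) = 2.720292

2.7203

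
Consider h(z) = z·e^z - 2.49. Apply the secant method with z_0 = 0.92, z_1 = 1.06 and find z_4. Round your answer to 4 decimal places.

0.9566

h(0.92) = -0.181453, h(1.06) = 0.569553
z_2 = 1.060000 − 0.569553·(1.060000 − 0.920000) / (0.569553 − (-0.181453)) = 1.060000 − (0.079737)/(0.751006) = 0.953826
h(0.953826) = -0.014230
z_3 = 0.953826 − (-0.014230)·(0.953826 − 1.060000) / (-0.014230 − 0.569553) = 0.953826 − (0.001511)/(-0.583783) = 0.956414
h(0.956414) = -0.001079
z_4 = 0.956414 − (-0.001079)·(0.956414 − 0.953826) / (-0.001079 − (-0.014230)) = 0.956414 − (-0.000003)/(0.013150) = 0.956626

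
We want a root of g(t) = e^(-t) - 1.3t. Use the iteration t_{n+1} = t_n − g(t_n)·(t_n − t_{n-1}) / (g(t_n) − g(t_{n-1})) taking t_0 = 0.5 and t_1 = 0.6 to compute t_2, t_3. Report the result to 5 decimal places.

0.47684, 0.47729

g(0.5) = -0.0434693, g(0.6) = -0.2311884
t_2 = 0.6000000 − (-0.2311884)·(0.6000000 − 0.5000000) / (-0.2311884 − (-0.0434693)) = 0.6000000 − (-0.0231188)/(-0.1877190) = 0.4768434
g(0.4768434) = 0.0008433
t_3 = 0.4768434 − 0.0008433·(0.4768434 − 0.6000000) / (0.0008433 − (-0.2311884)) = 0.4768434 − (-0.0001039)/(0.2320317) = 0.4772910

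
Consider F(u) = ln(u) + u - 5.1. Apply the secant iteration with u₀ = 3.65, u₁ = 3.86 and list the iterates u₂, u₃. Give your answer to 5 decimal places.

3.77261, 3.77231

F(3.65) = -0.1552728, F(3.86) = 0.1106672
u₂ = 3.8600000 − 0.1106672·(3.8600000 − 3.6500000) / (0.1106672 − (-0.1552728)) = 3.8600000 − (0.0232401)/(0.2659400) = 3.7726115
F(3.7726115) = 0.0003789
u₃ = 3.7726115 − 0.0003789·(3.7726115 − 3.8600000) / (0.0003789 − 0.1106672) = 3.7726115 − (-0.0000331)/(-0.1102883) = 3.7723112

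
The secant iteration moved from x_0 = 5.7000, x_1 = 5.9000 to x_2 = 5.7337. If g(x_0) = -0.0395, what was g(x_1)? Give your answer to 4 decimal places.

The secant line through (5.7000, -0.0395) and (5.9000, g(x_1)) crosses zero at x_2 = 5.7337.
So (5.7000, -0.0395), (5.9000, g(x_1)), (5.7337, 0) are collinear:
g(x_1) = -0.0395 · (5.9000 − 5.7337) / (5.7000 − 5.7337) = -0.0395 · (0.166300)/(-0.033700) = 0.194921

0.1949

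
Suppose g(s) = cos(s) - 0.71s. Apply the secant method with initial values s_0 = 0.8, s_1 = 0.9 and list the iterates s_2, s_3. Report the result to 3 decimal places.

0.888, 0.888

g(0.8) = 0.12871, g(0.9) = -0.01739
s_2 = 0.90000 − (-0.01739)·(0.90000 − 0.80000) / (-0.01739 − 0.12871) = 0.90000 − (-0.00174)/(-0.14610) = 0.88810
g(0.88810) = 0.00034
s_3 = 0.88810 − 0.00034·(0.88810 − 0.90000) / (0.00034 − (-0.01739)) = 0.88810 − (0.00000)/(0.01773) = 0.88833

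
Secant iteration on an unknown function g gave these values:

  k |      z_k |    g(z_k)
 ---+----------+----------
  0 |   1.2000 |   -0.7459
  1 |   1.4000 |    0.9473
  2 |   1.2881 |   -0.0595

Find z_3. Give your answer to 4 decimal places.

z_3 = 1.2881 − (-0.0595)·(1.2881 − 1.4000) / (-0.0595 − 0.9473)
   = 1.2881 − (0.006658)/(-1.006800) = 1.294713

1.2947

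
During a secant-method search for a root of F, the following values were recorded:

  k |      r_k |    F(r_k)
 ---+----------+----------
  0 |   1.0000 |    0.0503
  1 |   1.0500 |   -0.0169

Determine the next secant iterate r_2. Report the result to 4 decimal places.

1.0374

r_2 = 1.0500 − (-0.0169)·(1.0500 − 1.0000) / (-0.0169 − 0.0503)
   = 1.0500 − (-0.000845)/(-0.067200) = 1.037426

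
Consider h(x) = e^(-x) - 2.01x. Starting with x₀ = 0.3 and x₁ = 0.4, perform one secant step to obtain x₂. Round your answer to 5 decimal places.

0.35076

h(0.3) = 0.1378182, h(0.4) = -0.1336800
x₂ = 0.4000000 − (-0.1336800)·(0.4000000 − 0.3000000) / (-0.1336800 − 0.1378182) = 0.4000000 − (-0.0133680)/(-0.2714982) = 0.3507621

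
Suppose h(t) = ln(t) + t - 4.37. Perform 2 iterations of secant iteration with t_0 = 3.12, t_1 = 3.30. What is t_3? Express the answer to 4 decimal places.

3.2052

h(3.12) = -0.112167, h(3.30) = 0.123922
t_2 = 3.300000 − 0.123922·(3.300000 − 3.120000) / (0.123922 − (-0.112167)) = 3.300000 − (0.022306)/(0.236089) = 3.205519
h(3.205519) = 0.000393
t_3 = 3.205519 − 0.000393·(3.205519 − 3.300000) / (0.000393 − 0.123922) = 3.205519 − (-0.000037)/(-0.123530) = 3.205218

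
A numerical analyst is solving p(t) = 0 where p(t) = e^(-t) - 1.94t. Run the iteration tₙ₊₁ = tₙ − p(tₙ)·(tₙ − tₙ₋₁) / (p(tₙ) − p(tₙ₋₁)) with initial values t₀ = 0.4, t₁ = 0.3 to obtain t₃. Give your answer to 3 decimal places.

p(0.4) = -0.10568, p(0.3) = 0.15882
t₂ = 0.30000 − 0.15882·(0.30000 − 0.40000) / (0.15882 − (-0.10568)) = 0.30000 − (-0.01588)/(0.26450) = 0.36005
p(0.36005) = -0.00084
t₃ = 0.36005 − (-0.00084)·(0.36005 − 0.30000) / (-0.00084 − 0.15882) = 0.36005 − (-0.00005)/(-0.15966) = 0.35973

0.360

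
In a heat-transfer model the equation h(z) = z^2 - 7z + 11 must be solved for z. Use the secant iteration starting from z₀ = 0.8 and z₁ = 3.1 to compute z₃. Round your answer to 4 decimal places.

2.1535

h(0.8) = 6.040000, h(3.1) = -1.090000
z₂ = 3.100000 − (-1.090000)·(3.100000 − 0.800000) / (-1.090000 − 6.040000) = 3.100000 − (-2.507000)/(-7.130000) = 2.748387
h(2.748387) = -0.685078
z₃ = 2.748387 − (-0.685078)·(2.748387 − 3.100000) / (-0.685078 − (-1.090000)) = 2.748387 − (0.240882)/(0.404922) = 2.153501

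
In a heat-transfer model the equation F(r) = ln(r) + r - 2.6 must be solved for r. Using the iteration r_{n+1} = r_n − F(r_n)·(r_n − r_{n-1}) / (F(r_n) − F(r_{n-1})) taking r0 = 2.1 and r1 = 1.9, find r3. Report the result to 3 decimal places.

1.938

F(2.1) = 0.24194, F(1.9) = -0.05815
r2 = 1.90000 − (-0.05815)·(1.90000 − 2.10000) / (-0.05815 − 0.24194) = 1.90000 − (0.01163)/(-0.30008) = 1.93875
F(1.93875) = 0.00080
r3 = 1.93875 − 0.00080·(1.93875 − 1.90000) / (0.00080 − (-0.05815)) = 1.93875 − (0.00003)/(0.05894) = 1.93823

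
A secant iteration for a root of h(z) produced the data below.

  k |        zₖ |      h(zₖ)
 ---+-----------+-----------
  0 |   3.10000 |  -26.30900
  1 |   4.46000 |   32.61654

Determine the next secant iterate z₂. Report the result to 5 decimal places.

3.70721

z₂ = 4.46000 − 32.61654·(4.46000 − 3.10000) / (32.61654 − (-26.30900))
   = 4.46000 − (44.3584944)/(58.9255400) = 3.7072111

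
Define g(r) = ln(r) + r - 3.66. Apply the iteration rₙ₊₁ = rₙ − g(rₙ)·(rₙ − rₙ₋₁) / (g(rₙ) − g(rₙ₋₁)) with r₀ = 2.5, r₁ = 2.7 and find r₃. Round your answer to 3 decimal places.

g(2.5) = -0.24371, g(2.7) = 0.03325
r₂ = 2.70000 − 0.03325·(2.70000 − 2.50000) / (0.03325 − (-0.24371)) = 2.70000 − (0.00665)/(0.27696) = 2.67599
g(2.67599) = 0.00031
r₃ = 2.67599 − 0.00031·(2.67599 − 2.70000) / (0.00031 − 0.03325) = 2.67599 − (-0.00001)/(-0.03294) = 2.67576

2.676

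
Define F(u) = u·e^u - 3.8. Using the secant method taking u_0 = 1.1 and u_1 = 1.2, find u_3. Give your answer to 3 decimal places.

F(1.1) = -0.49542, F(1.2) = 0.18414
u_2 = 1.20000 − 0.18414·(1.20000 − 1.10000) / (0.18414 − (-0.49542)) = 1.20000 − (0.01841)/(0.67956) = 1.17290
F(1.17290) = -0.00993
u_3 = 1.17290 − (-0.00993)·(1.17290 − 1.20000) / (-0.00993 − 0.18414) = 1.17290 − (0.00027)/(-0.19407) = 1.17429

1.174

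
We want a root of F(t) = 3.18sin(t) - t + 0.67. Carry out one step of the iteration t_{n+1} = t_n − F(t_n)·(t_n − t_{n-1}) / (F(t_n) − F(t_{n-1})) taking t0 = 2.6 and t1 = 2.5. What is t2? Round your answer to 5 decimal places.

F(2.6) = -0.2907056, F(2.5) = 0.0731414
t2 = 2.5000000 − 0.0731414·(2.5000000 − 2.6000000) / (0.0731414 − (-0.2907056)) = 2.5000000 − (-0.0073141)/(0.3638471) = 2.5201022

2.52010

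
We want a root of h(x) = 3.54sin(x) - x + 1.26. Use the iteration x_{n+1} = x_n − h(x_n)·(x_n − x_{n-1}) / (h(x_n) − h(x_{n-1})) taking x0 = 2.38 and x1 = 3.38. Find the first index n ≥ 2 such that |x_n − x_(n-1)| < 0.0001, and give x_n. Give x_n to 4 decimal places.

n = 5, x_n = 2.7173

h(2.38) = 1.322865, h(3.38) = -2.955990
x2 = 3.380000 − (-2.955990)·(1.000000)/(-4.278855) = 2.689163;  |Δ| = 0.690837
h(2.689163) = 0.118353
x3 = 2.689163 − 0.118353·(-0.690837)/(3.074343) = 2.715759;  |Δ| = 0.026595
h(2.715759) = 0.006546
x4 = 2.715759 − 0.006546·(0.026595)/(-0.111807) = 2.717316;  |Δ| = 0.001557
h(2.717316) = -0.000033
x5 = 2.717316 − (-0.000033)·(0.001557)/(-0.006579) = 2.717308;  |Δ| = 0.000008
|x5 − x4| = 0.000008 < 0.0001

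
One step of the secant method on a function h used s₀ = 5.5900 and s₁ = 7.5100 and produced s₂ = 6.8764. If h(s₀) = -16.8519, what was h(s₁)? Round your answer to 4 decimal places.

8.3002

The secant line through (5.5900, -16.8519) and (7.5100, h(s₁)) crosses zero at s₂ = 6.8764.
So (5.5900, -16.8519), (7.5100, h(s₁)), (6.8764, 0) are collinear:
h(s₁) = -16.8519 · (7.5100 − 6.8764) / (5.5900 − 6.8764) = -16.8519 · (0.633600)/(-1.286400) = 8.300190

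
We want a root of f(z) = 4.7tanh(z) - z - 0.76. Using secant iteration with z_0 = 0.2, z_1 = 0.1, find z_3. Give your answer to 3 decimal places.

0.209

f(0.2) = -0.03234, f(0.1) = -0.39156
z_2 = 0.10000 − (-0.39156)·(0.10000 − 0.20000) / (-0.39156 − (-0.03234)) = 0.10000 − (0.03916)/(-0.35922) = 0.20900
f(0.20900) = -0.00075
z_3 = 0.20900 − (-0.00075)·(0.20900 − 0.10000) / (-0.00075 − (-0.39156)) = 0.20900 − (-0.00008)/(0.39081) = 0.20921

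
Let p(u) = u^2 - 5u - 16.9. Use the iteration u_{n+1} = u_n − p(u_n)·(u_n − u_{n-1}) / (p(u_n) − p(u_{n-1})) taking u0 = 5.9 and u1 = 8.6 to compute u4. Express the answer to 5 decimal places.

p(5.9) = -11.5900000, p(8.6) = 14.0600000
u2 = 8.6000000 − 14.0600000·(8.6000000 − 5.9000000) / (14.0600000 − (-11.5900000)) = 8.6000000 − (37.9620000)/(25.6500000) = 7.1200000
p(7.1200000) = -1.8056000
u3 = 7.1200000 − (-1.8056000)·(7.1200000 − 8.6000000) / (-1.8056000 − 14.0600000) = 7.1200000 − (2.6722880)/(-15.8656000) = 7.2884328
p(7.2884328) = -0.2209110
u4 = 7.2884328 − (-0.2209110)·(7.2884328 − 7.1200000) / (-0.2209110 − (-1.8056000)) = 7.2884328 − (-0.0372087)/(1.5846890) = 7.3119129

7.31191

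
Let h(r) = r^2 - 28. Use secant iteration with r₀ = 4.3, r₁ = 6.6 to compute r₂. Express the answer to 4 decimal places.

5.1725

h(4.3) = -9.510000, h(6.6) = 15.560000
r₂ = 6.600000 − 15.560000·(6.600000 − 4.300000) / (15.560000 − (-9.510000)) = 6.600000 − (35.788000)/(25.070000) = 5.172477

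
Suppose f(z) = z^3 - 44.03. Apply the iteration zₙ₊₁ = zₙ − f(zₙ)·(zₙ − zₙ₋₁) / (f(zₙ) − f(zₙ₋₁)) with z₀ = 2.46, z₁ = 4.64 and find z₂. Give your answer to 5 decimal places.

f(2.46) = -29.1430640, f(4.64) = 55.8673440
z₂ = 4.6400000 − 55.8673440·(4.6400000 − 2.4600000) / (55.8673440 − (-29.1430640)) = 4.6400000 − (121.7908099)/(85.0104080) = 3.2073424

3.20734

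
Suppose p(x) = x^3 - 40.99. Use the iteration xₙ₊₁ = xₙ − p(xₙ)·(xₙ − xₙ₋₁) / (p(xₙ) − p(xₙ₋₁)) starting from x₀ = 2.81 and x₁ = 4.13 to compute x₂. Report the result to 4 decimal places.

3.3243

p(2.81) = -18.801959, p(4.13) = 29.454997
x₂ = 4.130000 − 29.454997·(4.130000 − 2.810000) / (29.454997 − (-18.801959)) = 4.130000 − (38.880596)/(48.256956) = 3.324301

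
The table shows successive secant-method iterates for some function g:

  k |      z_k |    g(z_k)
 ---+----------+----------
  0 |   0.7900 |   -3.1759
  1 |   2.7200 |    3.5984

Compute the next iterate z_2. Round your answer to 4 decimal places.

z_2 = 2.7200 − 3.5984·(2.7200 − 0.7900) / (3.5984 − (-3.1759))
   = 2.7200 − (6.944912)/(6.774300) = 1.694815

1.6948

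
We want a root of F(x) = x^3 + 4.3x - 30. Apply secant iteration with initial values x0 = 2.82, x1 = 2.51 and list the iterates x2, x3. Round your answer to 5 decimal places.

F(2.82) = 4.5517680, F(2.51) = -3.3937490
x2 = 2.5100000 − (-3.3937490)·(2.5100000 − 2.8200000) / (-3.3937490 − 4.5517680) = 2.5100000 − (1.0520622)/(-7.9455170) = 2.6424095
F(2.6424095) = -0.1874686
x3 = 2.6424095 − (-0.1874686)·(2.6424095 − 2.5100000) / (-0.1874686 − (-3.3937490)) = 2.6424095 − (-0.0248226)/(3.2062804) = 2.6501514

2.64241, 2.65015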